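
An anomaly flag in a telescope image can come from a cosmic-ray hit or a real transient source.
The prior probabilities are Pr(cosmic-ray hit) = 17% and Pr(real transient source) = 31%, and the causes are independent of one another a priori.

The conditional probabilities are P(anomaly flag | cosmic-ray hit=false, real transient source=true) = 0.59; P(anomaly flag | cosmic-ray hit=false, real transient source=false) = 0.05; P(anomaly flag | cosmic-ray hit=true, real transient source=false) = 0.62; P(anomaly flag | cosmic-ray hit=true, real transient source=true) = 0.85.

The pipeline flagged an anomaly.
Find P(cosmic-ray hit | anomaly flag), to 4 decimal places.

P(cosmic-ray hit | anomaly flag) ≈ 0.3944

Sum P(anomaly flag|·) weighted by the priors over the 4 (cosmic-ray hit, real transient source) configurations:
  P(anomaly flag) = 0.05·0.83·0.69 + 0.59·0.83·0.31 + 0.62·0.17·0.69 + 0.85·0.17·0.31
        = 0.028635 + 0.151807 + 0.072726 + 0.044795 = 0.297963
Configurations with cosmic-ray hit contribute 0.117521, so
  P(cosmic-ray hit | anomaly flag) = 0.117521 / 0.297963 ≈ 0.3944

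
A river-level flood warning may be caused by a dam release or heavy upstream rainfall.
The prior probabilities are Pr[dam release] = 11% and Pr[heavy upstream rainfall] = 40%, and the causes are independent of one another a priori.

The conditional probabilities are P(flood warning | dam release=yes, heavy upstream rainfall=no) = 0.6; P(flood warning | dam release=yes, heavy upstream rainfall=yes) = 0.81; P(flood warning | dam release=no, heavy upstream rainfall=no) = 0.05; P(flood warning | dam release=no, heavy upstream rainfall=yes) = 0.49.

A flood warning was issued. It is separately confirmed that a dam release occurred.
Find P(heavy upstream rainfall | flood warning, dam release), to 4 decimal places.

Numerator (weight on configurations with heavy upstream rainfall): 0.81*0.4 = 0.324000
Normalizer over all consistent configurations: 0.6*0.6 + 0.81*0.4 = 0.684000
P(heavy upstream rainfall | flood warning, dam release) = 0.324000/0.684000 ≈ 0.4737

P(heavy upstream rainfall | flood warning, dam release) ≈ 0.4737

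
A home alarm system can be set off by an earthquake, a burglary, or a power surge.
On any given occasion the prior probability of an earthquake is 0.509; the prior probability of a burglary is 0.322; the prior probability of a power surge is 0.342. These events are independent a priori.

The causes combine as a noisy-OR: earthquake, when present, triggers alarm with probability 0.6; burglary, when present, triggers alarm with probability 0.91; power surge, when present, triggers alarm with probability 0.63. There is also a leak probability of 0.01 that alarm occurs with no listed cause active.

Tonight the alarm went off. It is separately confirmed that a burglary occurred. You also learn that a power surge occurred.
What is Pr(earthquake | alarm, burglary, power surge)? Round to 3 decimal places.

Pr(earthquake | alarm, burglary, power surge) ≈ 0.514

Under noisy-OR, P(alarm | causes) = 1 − (1−0.01)·∏(1−qᵢ) over the active causes.
Numerator (weight on configurations with earthquake): 0.986813×0.509 = 0.502288
Normalizer over all consistent configurations: 0.967033×0.491 + 0.986813×0.509 = 0.977101
Posterior = 0.502288 / 0.977101 ≈ 0.514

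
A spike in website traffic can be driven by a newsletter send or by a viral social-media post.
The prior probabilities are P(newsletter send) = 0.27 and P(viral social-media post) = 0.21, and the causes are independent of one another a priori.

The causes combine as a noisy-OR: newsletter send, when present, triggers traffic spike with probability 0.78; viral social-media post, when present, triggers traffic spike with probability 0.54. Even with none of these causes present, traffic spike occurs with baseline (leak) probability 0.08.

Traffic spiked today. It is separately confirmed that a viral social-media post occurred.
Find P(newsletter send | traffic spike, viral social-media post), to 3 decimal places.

Under noisy-OR, P(traffic spike | causes) = 1 − (1−0.08)·∏(1−qᵢ) over the active causes.
P(traffic spike | viral social-media post) = 0.5768*0.73 + 0.906896*0.27 = 0.421064 + 0.244862 = 0.665926
Of this, 0.244862 comes from 0.906896*0.27 (the newsletter send=true cases).
P(newsletter send | traffic spike, viral social-media post) = 0.244862 / 0.665926 ≈ 0.368

P(newsletter send | traffic spike, viral social-media post) ≈ 0.368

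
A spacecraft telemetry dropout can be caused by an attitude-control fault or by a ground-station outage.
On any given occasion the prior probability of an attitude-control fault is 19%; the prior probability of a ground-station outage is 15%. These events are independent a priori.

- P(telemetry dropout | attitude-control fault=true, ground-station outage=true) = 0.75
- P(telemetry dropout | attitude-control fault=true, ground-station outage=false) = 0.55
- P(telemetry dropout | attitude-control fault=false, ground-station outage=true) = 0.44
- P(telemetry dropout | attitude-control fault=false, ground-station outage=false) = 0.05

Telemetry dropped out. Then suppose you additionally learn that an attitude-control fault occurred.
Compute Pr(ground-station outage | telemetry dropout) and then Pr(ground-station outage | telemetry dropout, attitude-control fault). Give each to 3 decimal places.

For the numerator, keep only ground-station outage=true terms: 0.053460 + 0.021375 = 0.074835
The normalizing constant is 0.05*0.81*0.85 + 0.44*0.81*0.15 + 0.55*0.19*0.85 + 0.75*0.19*0.15 = 0.198085
P(ground-station outage | telemetry dropout) = 0.074835/0.198085 ≈ 0.378

Now also conditioning on attitude-control fault=true:
Sum P(telemetry dropout|·) weighted by the priors over both values of ground-station outage:
  P(telemetry dropout | attitude-control fault) = 0.55*0.85 + 0.75*0.15
        = 0.467500 + 0.112500 = 0.580000
The terms with ground-station outage present sum to 0.112500, so
  P(ground-station outage | telemetry dropout, attitude-control fault) = 0.112500 / 0.580000 ≈ 0.194

Pr(ground-station outage | telemetry dropout) ≈ 0.378; Pr(ground-station outage | telemetry dropout, attitude-control fault) ≈ 0.194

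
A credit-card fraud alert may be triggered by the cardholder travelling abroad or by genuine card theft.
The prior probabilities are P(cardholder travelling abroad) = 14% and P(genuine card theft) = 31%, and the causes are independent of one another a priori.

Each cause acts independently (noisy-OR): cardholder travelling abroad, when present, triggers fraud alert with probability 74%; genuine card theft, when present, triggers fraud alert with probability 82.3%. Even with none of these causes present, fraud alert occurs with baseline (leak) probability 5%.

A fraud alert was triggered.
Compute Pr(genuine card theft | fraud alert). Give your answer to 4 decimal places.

Pr(genuine card theft | fraud alert) ≈ 0.7199

Under noisy-OR, P(fraud alert | causes) = 1 − (1−0.05)·∏(1−qᵢ) over the active causes.
P(fraud alert) = 0.05*0.86*0.69 + 0.83185*0.86*0.31 + 0.753*0.14*0.69 + 0.956281*0.14*0.31 = 0.029670 + 0.221771 + 0.072740 + 0.041503 = 0.365684
Restricting to configurations with genuine card theft present: 0.221771 + 0.041503 = 0.263274.
So P(genuine card theft | fraud alert) = 0.263274/0.365684 ≈ 0.7199.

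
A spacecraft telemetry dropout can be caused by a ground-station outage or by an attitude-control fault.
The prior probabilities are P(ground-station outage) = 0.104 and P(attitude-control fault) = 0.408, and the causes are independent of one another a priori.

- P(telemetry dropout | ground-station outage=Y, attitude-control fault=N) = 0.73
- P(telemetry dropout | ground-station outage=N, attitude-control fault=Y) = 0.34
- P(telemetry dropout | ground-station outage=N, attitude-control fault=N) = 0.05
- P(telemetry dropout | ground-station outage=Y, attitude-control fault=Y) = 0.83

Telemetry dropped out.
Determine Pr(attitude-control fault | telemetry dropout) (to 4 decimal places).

P(telemetry dropout) = 0.05·0.896·0.592 + 0.34·0.896·0.408 + 0.73·0.104·0.592 + 0.83·0.104·0.408 = 0.026522 + 0.124293 + 0.044945 + 0.035219 = 0.230979
Of this, 0.159512 comes from 0.124293 + 0.035219 (the attitude-control fault=true cases).
Hence the posterior is 0.159512/0.230979 ≈ 0.6906.

Pr(attitude-control fault | telemetry dropout) ≈ 0.6906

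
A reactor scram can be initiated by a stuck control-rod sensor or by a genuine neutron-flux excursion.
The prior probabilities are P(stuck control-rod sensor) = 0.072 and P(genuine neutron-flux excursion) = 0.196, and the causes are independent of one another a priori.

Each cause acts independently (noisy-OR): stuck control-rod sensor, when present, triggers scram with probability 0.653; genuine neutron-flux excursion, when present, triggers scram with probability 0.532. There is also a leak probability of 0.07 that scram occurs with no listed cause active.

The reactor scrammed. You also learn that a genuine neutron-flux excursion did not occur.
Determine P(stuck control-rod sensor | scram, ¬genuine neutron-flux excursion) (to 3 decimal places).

P(stuck control-rod sensor | scram, ¬genuine neutron-flux excursion) ≈ 0.429

Under noisy-OR, P(scram | causes) = 1 − (1−0.07)·∏(1−qᵢ) over the active causes.
By total probability over both values of stuck control-rod sensor:
  P(scram | ¬genuine neutron-flux excursion) = 0.07·0.928 + 0.67729·0.072
        = 0.064960 + 0.048765 = 0.113725
Configurations with stuck control-rod sensor contribute 0.048765, so
  P(stuck control-rod sensor | scram, ¬genuine neutron-flux excursion) = 0.048765 / 0.113725 ≈ 0.429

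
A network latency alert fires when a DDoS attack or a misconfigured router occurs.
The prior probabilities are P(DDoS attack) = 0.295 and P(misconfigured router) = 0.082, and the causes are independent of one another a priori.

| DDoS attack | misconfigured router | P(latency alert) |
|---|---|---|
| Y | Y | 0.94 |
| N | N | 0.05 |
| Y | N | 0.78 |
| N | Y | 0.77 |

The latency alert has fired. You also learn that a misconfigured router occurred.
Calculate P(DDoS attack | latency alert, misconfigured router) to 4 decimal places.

P(DDoS attack | latency alert, misconfigured router) ≈ 0.3381

Numerator (weight on configurations with DDoS attack): 0.94*0.295 = 0.277300
Denominator P(latency alert | misconfigured router): 0.77*0.705 + 0.94*0.295 = 0.820150
Posterior = 0.277300 / 0.820150 ≈ 0.3381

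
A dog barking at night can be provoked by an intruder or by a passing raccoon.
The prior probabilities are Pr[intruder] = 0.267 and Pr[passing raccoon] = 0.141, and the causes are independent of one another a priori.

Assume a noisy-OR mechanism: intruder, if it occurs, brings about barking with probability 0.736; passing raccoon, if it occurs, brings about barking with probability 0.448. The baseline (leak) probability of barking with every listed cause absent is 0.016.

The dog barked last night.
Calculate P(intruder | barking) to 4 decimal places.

P(intruder | barking) ≈ 0.7791

Under noisy-OR, P(barking | causes) = 1 − (1−0.016)·∏(1−qᵢ) over the active causes.
P(barking) = 0.016·0.733·0.859 + 0.456832·0.733·0.141 + 0.740224·0.267·0.859 + 0.856604·0.267·0.141 = 0.010074 + 0.047215 + 0.169773 + 0.032249 = 0.259311
The intruder-present share is 0.169773 + 0.032249 = 0.202022.
So P(intruder | barking) = 0.202022/0.259311 ≈ 0.7791.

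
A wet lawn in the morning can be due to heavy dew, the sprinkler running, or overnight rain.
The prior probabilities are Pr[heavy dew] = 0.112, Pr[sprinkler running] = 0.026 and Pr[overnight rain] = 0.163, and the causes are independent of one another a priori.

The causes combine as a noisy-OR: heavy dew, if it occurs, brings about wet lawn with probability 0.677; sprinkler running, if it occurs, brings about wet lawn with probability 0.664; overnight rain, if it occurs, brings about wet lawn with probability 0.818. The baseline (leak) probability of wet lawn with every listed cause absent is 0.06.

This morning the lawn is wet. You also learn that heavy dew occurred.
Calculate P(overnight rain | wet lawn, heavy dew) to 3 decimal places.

P(overnight rain | wet lawn, heavy dew) ≈ 0.208

Under noisy-OR, P(wet lawn | causes) = 1 − (1−0.06)·∏(1−qᵢ) over the active causes.
Weight on overnight rain=true, given the evidence: 0.149989 + 0.004159 = 0.154148
The normalizing constant is 0.69638×0.974×0.837 + 0.944741×0.974×0.163 + 0.897984×0.026×0.837 + 0.981433×0.026×0.163 = 0.741405
P(overnight rain | wet lawn, heavy dew) = 0.154148/0.741405 ≈ 0.208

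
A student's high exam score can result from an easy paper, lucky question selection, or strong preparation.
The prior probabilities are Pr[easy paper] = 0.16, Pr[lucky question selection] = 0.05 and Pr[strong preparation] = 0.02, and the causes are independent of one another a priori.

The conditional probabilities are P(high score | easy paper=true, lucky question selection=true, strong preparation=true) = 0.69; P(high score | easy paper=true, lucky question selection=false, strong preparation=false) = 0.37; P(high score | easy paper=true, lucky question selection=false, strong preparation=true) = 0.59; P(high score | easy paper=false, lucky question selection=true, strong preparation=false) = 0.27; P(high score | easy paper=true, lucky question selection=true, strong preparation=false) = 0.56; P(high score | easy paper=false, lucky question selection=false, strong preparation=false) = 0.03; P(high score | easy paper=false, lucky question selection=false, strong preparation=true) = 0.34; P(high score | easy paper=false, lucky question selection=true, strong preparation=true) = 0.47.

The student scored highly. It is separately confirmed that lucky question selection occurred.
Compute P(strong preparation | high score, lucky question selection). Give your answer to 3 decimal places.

P(strong preparation | high score, lucky question selection) ≈ 0.032

P(high score | lucky question selection) = 0.27·0.84·0.98 + 0.47·0.84·0.02 + 0.56·0.16·0.98 + 0.69·0.16·0.02 = 0.222264 + 0.007896 + 0.087808 + 0.002208 = 0.320176
The strong preparation-present share is 0.007896 + 0.002208 = 0.010104.
P(strong preparation | high score, lucky question selection) = 0.010104 / 0.320176 ≈ 0.032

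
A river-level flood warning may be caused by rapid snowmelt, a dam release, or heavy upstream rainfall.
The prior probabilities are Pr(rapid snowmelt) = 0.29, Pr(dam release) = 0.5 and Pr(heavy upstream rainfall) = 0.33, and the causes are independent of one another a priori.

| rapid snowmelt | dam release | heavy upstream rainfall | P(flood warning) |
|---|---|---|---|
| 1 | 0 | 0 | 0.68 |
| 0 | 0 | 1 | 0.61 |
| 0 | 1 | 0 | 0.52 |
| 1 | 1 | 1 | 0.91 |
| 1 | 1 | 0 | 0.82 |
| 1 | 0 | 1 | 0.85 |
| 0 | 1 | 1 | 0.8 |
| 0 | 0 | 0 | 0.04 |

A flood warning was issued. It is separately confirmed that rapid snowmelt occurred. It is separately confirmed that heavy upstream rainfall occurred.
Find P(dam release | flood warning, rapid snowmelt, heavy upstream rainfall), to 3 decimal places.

P(flood warning | rapid snowmelt, heavy upstream rainfall) = 0.85*0.5 + 0.91*0.5 = 0.425000 + 0.455000 = 0.880000
The dam release-present share is 0.91*0.5 = 0.455000.
Hence the posterior is 0.455000/0.880000 ≈ 0.517.

P(dam release | flood warning, rapid snowmelt, heavy upstream rainfall) ≈ 0.517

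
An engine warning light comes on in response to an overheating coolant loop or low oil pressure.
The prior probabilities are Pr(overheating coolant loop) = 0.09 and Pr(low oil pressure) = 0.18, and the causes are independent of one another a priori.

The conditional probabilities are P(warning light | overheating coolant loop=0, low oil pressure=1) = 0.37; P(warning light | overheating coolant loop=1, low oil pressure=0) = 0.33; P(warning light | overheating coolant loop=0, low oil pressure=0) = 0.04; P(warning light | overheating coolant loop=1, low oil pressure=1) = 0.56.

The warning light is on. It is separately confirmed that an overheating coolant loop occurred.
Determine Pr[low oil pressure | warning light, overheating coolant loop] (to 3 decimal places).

P(warning light | overheating coolant loop) = 0.33×0.82 + 0.56×0.18 = 0.270600 + 0.100800 = 0.371400
Restricting to configurations with low oil pressure present: 0.56×0.18 = 0.100800.
So P(low oil pressure | warning light, overheating coolant loop) = 0.100800/0.371400 ≈ 0.271.

Pr[low oil pressure | warning light, overheating coolant loop] ≈ 0.271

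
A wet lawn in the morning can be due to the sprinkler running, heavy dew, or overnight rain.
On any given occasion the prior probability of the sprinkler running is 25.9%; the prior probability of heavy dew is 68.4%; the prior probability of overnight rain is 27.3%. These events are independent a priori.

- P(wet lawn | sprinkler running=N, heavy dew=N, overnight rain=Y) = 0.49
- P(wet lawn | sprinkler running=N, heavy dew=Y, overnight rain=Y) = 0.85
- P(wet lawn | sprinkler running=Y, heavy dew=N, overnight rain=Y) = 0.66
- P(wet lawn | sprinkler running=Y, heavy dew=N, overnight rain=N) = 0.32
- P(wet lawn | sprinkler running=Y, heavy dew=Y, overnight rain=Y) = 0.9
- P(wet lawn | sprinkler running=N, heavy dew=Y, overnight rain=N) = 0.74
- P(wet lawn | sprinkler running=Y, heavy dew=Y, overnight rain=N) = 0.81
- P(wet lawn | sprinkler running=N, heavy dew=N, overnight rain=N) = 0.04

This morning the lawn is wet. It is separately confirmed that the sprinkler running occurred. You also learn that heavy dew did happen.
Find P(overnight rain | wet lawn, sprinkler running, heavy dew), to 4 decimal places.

P(wet lawn | sprinkler running, heavy dew) = 0.81*0.727 + 0.9*0.273 = 0.588870 + 0.245700 = 0.834570
Restricting to configurations with overnight rain present: 0.9*0.273 = 0.245700.
So P(overnight rain | wet lawn, sprinkler running, heavy dew) = 0.245700/0.834570 ≈ 0.2944.

P(overnight rain | wet lawn, sprinkler running, heavy dew) ≈ 0.2944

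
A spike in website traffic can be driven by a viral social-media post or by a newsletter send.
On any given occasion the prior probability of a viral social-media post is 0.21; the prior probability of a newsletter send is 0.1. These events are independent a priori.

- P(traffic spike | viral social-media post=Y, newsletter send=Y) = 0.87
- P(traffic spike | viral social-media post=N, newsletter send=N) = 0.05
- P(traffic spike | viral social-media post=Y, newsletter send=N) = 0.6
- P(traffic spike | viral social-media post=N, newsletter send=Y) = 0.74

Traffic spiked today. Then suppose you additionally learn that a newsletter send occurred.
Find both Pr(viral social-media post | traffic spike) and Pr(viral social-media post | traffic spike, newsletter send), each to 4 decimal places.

Pr(viral social-media post | traffic spike) ≈ 0.5834; Pr(viral social-media post | traffic spike, newsletter send) ≈ 0.2381

P(traffic spike) = 0.05*0.79*0.9 + 0.74*0.79*0.1 + 0.6*0.21*0.9 + 0.87*0.21*0.1 = 0.035550 + 0.058460 + 0.113400 + 0.018270 = 0.225680
Of this, 0.131670 comes from 0.113400 + 0.018270 (the viral social-media post=true cases).
P(viral social-media post | traffic spike) = 0.131670 / 0.225680 ≈ 0.5834

With the extra evidence:
By total probability over both values of viral social-media post:
  P(traffic spike | newsletter send) = 0.74×0.79 + 0.87×0.21
        = 0.584600 + 0.182700 = 0.767300
Configurations with viral social-media post contribute 0.182700, so
  P(viral social-media post | traffic spike, newsletter send) = 0.182700 / 0.767300 ≈ 0.2381
Conditioning on newsletter send lowers the posterior on viral social-media post: the classic explaining-away effect in a common-effect structure.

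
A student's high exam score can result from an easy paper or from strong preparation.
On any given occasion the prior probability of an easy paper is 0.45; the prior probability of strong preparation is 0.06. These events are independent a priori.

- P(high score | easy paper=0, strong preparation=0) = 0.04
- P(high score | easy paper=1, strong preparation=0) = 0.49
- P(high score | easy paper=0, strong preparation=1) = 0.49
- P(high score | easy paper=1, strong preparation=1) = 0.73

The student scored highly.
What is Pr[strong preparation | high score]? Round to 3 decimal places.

Pr[strong preparation | high score] ≈ 0.136

P(high score) = 0.04·0.55·0.94 + 0.49·0.55·0.06 + 0.49·0.45·0.94 + 0.73·0.45·0.06 = 0.020680 + 0.016170 + 0.207270 + 0.019710 = 0.263830
Of this, 0.035880 comes from 0.016170 + 0.019710 (the strong preparation=true cases).
Hence the posterior is 0.035880/0.263830 ≈ 0.136.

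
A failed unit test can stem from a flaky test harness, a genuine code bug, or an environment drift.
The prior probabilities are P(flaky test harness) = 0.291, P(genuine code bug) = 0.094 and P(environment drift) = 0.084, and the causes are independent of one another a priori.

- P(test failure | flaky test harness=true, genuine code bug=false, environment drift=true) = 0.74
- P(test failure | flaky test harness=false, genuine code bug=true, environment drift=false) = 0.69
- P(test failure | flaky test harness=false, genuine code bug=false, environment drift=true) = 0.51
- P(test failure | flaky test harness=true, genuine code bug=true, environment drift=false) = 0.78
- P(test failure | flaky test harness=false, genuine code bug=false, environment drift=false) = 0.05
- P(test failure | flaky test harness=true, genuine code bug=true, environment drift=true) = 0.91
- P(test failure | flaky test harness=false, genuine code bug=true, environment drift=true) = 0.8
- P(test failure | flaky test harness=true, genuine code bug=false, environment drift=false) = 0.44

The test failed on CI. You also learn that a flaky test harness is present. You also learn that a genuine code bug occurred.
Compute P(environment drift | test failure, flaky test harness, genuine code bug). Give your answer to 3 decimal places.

Numerator (weight on configurations with environment drift): 0.91*0.084 = 0.076440
The normalizing constant is 0.78*0.916 + 0.91*0.084 = 0.790920
P(environment drift | test failure, flaky test harness, genuine code bug) = 0.076440/0.790920 ≈ 0.097

P(environment drift | test failure, flaky test harness, genuine code bug) ≈ 0.097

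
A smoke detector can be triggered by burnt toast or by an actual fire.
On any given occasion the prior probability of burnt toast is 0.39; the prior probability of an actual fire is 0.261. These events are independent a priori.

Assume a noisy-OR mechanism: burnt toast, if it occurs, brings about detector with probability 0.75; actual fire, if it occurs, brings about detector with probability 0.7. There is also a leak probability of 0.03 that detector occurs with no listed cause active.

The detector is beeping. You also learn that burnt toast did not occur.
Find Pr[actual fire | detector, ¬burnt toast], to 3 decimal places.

Pr[actual fire | detector, ¬burnt toast] ≈ 0.893

Under noisy-OR, P(detector | causes) = 1 − (1−0.03)·∏(1−qᵢ) over the active causes.
Weight on actual fire=true, given the evidence: 0.709*0.261 = 0.185049
Normalizer over all consistent configurations: 0.03*0.739 + 0.709*0.261 = 0.207219
P(actual fire | detector, ¬burnt toast) = 0.185049/0.207219 ≈ 0.893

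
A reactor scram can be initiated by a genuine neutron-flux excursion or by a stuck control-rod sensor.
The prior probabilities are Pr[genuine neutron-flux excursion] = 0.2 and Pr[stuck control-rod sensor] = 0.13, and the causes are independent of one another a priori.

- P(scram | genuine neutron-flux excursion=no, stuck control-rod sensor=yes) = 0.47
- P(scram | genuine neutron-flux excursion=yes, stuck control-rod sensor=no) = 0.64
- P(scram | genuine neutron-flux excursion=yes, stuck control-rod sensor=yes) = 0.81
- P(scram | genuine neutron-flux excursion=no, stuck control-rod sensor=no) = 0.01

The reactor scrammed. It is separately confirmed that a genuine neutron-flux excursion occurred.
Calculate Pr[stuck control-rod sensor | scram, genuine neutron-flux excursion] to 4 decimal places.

P(scram | genuine neutron-flux excursion) = 0.64·0.87 + 0.81·0.13 = 0.556800 + 0.105300 = 0.662100
The stuck control-rod sensor-present share is 0.81·0.13 = 0.105300.
P(stuck control-rod sensor | scram, genuine neutron-flux excursion) = 0.105300 / 0.662100 ≈ 0.1590

Pr[stuck control-rod sensor | scram, genuine neutron-flux excursion] ≈ 0.1590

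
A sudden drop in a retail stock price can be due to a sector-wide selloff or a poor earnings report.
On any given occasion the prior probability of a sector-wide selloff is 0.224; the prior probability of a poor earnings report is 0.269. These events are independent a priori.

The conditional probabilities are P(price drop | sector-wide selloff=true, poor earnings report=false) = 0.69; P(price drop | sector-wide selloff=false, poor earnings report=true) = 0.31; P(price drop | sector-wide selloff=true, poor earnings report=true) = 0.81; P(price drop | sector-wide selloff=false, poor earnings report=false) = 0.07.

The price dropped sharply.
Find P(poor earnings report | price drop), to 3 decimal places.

P(poor earnings report | price drop) ≈ 0.426

Numerator (weight on configurations with poor earnings report): 0.064711 + 0.048807 = 0.113518
Normalizer over all consistent configurations: 0.07·0.776·0.731 + 0.31·0.776·0.269 + 0.69·0.224·0.731 + 0.81·0.224·0.269 = 0.266209
P(poor earnings report | price drop) = 0.113518/0.266209 ≈ 0.426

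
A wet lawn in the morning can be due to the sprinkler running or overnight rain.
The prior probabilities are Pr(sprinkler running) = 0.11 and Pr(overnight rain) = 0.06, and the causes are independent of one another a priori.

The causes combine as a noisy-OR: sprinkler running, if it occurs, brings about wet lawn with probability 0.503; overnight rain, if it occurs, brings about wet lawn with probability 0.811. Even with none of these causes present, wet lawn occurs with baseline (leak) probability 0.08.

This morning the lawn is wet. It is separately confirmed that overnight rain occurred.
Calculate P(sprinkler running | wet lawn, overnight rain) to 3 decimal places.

P(sprinkler running | wet lawn, overnight rain) ≈ 0.120

Under noisy-OR, P(wet lawn | causes) = 1 − (1−0.08)·∏(1−qᵢ) over the active causes.
P(wet lawn | overnight rain) = 0.82612·0.89 + 0.913582·0.11 = 0.735247 + 0.100494 = 0.835741
Of this, 0.100494 comes from 0.913582·0.11 (the sprinkler running=true cases).
So P(sprinkler running | wet lawn, overnight rain) = 0.100494/0.835741 ≈ 0.120.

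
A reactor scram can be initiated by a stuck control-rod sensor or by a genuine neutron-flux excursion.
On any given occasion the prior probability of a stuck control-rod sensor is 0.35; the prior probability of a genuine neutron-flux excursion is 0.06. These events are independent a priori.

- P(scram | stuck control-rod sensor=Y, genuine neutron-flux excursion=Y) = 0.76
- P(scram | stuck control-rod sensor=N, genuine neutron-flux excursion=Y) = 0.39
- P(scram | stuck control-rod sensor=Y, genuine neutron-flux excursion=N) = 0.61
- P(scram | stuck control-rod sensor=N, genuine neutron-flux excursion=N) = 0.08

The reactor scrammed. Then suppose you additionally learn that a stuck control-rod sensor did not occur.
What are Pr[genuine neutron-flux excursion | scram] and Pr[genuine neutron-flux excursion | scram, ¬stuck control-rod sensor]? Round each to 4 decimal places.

Pr[genuine neutron-flux excursion | scram] ≈ 0.1110; Pr[genuine neutron-flux excursion | scram, ¬stuck control-rod sensor] ≈ 0.2373

Sum P(scram|·) weighted by the priors over the 4 (stuck control-rod sensor, genuine neutron-flux excursion) configurations:
  P(scram) = 0.08×0.65×0.94 + 0.39×0.65×0.06 + 0.61×0.35×0.94 + 0.76×0.35×0.06
        = 0.048880 + 0.015210 + 0.200690 + 0.015960 = 0.280740
Keeping only the genuine neutron-flux excursion-present terms gives 0.031170, so
  P(genuine neutron-flux excursion | scram) = 0.031170 / 0.280740 ≈ 0.1110

Now also conditioning on stuck control-rod sensor≠true:
P(scram | ¬stuck control-rod sensor) = 0.08*0.94 + 0.39*0.06 = 0.075200 + 0.023400 = 0.098600
Of this, 0.023400 comes from 0.39*0.06 (the genuine neutron-flux excursion=true cases).
Hence the posterior is 0.023400/0.098600 ≈ 0.2373.
With stuck control-rod sensor excluded, genuine neutron-flux excursion must carry more of the explanatory weight for the scram.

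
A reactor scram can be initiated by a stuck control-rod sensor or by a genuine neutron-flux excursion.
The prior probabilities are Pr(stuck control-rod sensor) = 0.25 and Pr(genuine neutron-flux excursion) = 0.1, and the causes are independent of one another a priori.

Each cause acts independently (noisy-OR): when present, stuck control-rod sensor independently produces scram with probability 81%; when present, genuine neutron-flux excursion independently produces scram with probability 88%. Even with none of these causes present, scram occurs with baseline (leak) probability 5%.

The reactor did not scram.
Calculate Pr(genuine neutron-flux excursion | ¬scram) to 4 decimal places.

Under noisy-OR, P(scram | causes) = 1 − (1−0.05)·∏(1−qᵢ) over the active causes.
P(¬scram) = 0.95×0.75×0.9 + 0.114×0.75×0.1 + 0.1805×0.25×0.9 + 0.02166×0.25×0.1 = 0.641250 + 0.008550 + 0.040613 + 0.000541 = 0.690954
Restricting to configurations with genuine neutron-flux excursion present: 0.008550 + 0.000541 = 0.009091.
P(genuine neutron-flux excursion | ¬scram) = 0.009091 / 0.690954 ≈ 0.0132

Pr(genuine neutron-flux excursion | ¬scram) ≈ 0.0132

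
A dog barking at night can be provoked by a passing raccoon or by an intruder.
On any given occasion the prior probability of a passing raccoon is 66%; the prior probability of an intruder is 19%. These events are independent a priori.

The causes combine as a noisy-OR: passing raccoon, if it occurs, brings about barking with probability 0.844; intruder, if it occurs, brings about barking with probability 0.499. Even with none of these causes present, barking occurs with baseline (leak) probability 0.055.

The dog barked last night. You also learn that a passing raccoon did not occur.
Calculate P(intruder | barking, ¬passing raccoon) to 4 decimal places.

Under noisy-OR, P(barking | causes) = 1 − (1−0.055)·∏(1−qᵢ) over the active causes.
P(barking | ¬passing raccoon) = 0.055×0.81 + 0.526555×0.19 = 0.044550 + 0.100045 = 0.144595
Of this, 0.100045 comes from 0.526555×0.19 (the intruder=true cases).
P(intruder | barking, ¬passing raccoon) = 0.100045 / 0.144595 ≈ 0.6919

P(intruder | barking, ¬passing raccoon) ≈ 0.6919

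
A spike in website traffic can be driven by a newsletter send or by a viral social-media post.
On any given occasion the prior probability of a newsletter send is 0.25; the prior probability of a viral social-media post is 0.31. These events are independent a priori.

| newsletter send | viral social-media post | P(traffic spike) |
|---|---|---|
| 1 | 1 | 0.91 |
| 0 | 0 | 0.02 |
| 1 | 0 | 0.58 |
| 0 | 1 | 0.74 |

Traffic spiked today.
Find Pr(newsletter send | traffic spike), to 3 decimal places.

P(traffic spike) = 0.02·0.75·0.69 + 0.74·0.75·0.31 + 0.58·0.25·0.69 + 0.91·0.25·0.31 = 0.010350 + 0.172050 + 0.100050 + 0.070525 = 0.352975
The newsletter send-present share is 0.100050 + 0.070525 = 0.170575.
Hence the posterior is 0.170575/0.352975 ≈ 0.483.

Pr(newsletter send | traffic spike) ≈ 0.483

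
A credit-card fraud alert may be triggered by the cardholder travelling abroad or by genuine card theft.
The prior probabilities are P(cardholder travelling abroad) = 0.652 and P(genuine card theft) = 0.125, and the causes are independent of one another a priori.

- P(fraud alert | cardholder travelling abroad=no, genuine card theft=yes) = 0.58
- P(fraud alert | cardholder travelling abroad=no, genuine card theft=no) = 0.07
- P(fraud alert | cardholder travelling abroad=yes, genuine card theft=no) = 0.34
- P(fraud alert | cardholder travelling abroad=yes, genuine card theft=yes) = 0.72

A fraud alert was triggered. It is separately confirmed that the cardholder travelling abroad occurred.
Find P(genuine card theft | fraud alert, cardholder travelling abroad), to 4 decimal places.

For the numerator, keep only genuine card theft=true terms: 0.72·0.125 = 0.090000
The normalizing constant is 0.34·0.875 + 0.72·0.125 = 0.387500
Posterior = 0.090000 / 0.387500 ≈ 0.2323

P(genuine card theft | fraud alert, cardholder travelling abroad) ≈ 0.2323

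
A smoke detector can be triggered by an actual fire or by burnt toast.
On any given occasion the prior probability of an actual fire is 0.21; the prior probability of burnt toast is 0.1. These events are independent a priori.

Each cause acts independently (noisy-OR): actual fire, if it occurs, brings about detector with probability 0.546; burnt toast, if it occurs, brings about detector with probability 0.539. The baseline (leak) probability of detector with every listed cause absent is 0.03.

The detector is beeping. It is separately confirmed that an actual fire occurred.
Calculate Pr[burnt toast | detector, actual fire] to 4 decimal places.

Pr[burnt toast | detector, actual fire] ≈ 0.1366

Under noisy-OR, P(detector | causes) = 1 − (1−0.03)·∏(1−qᵢ) over the active causes.
Sum P(detector|·) weighted by the priors over both values of burnt toast:
  P(detector | actual fire) = 0.55962*0.9 + 0.796985*0.1
        = 0.503658 + 0.079699 = 0.583357
Keeping only the burnt toast-present terms gives 0.079699, so
  P(burnt toast | detector, actual fire) = 0.079699 / 0.583357 ≈ 0.1366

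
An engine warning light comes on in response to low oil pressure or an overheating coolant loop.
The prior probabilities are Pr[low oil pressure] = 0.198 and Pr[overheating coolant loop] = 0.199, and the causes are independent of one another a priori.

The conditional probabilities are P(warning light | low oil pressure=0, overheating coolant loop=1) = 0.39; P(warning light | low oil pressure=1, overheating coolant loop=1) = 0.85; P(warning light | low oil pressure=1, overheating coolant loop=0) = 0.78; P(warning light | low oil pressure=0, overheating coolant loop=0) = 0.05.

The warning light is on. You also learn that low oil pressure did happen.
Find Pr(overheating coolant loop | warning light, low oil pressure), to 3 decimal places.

For the numerator, keep only overheating coolant loop=true terms: 0.85×0.199 = 0.169150
The normalizing constant is 0.78×0.801 + 0.85×0.199 = 0.793930
Posterior = 0.169150 / 0.793930 ≈ 0.213

Pr(overheating coolant loop | warning light, low oil pressure) ≈ 0.213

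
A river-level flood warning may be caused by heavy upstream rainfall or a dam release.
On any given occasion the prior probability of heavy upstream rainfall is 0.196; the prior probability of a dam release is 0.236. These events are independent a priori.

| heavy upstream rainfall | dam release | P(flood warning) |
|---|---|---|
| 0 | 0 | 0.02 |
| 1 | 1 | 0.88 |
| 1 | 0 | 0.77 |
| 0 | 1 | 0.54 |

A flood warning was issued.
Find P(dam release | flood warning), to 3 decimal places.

P(dam release | flood warning) ≈ 0.529

P(flood warning) = 0.02*0.804*0.764 + 0.54*0.804*0.236 + 0.77*0.196*0.764 + 0.88*0.196*0.236 = 0.012285 + 0.102462 + 0.115303 + 0.040705 = 0.270755
Of this, 0.143167 comes from 0.102462 + 0.040705 (the dam release=true cases).
So P(dam release | flood warning) = 0.143167/0.270755 ≈ 0.529.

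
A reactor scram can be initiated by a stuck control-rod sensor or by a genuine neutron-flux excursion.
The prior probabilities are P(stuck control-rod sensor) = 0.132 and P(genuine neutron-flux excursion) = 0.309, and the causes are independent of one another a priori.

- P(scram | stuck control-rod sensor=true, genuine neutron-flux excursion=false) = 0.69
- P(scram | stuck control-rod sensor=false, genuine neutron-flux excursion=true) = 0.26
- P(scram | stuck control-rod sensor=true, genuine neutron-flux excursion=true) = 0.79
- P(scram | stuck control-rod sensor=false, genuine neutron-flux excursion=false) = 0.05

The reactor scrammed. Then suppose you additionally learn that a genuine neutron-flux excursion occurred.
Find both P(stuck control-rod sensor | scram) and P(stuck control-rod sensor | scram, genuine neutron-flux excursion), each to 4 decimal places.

Weight on stuck control-rod sensor=true, given the evidence: 0.062936 + 0.032223 = 0.095159
The normalizing constant is 0.05×0.868×0.691 + 0.26×0.868×0.309 + 0.69×0.132×0.691 + 0.79×0.132×0.309 = 0.194883
Posterior = 0.095159 / 0.194883 ≈ 0.4883

With the extra evidence:
Sum P(scram|·) weighted by the priors over both values of stuck control-rod sensor:
  P(scram | genuine neutron-flux excursion) = 0.26·0.868 + 0.79·0.132
        = 0.225680 + 0.104280 = 0.329960
The terms with stuck control-rod sensor present sum to 0.104280, so
  P(stuck control-rod sensor | scram, genuine neutron-flux excursion) = 0.104280 / 0.329960 ≈ 0.3160

P(stuck control-rod sensor | scram) ≈ 0.4883; P(stuck control-rod sensor | scram, genuine neutron-flux excursion) ≈ 0.3160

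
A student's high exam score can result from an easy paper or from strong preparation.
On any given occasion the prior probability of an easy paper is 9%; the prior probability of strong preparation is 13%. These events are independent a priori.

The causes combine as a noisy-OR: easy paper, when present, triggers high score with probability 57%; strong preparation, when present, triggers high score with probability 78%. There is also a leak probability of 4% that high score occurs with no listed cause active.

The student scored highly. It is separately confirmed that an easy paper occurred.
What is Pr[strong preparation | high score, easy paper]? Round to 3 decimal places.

Under noisy-OR, P(high score | causes) = 1 − (1−0.04)·∏(1−qᵢ) over the active causes.
P(high score | easy paper) = 0.5872·0.87 + 0.909184·0.13 = 0.510864 + 0.118194 = 0.629058
Of this, 0.118194 comes from 0.909184·0.13 (the strong preparation=true cases).
P(strong preparation | high score, easy paper) = 0.118194 / 0.629058 ≈ 0.188

Pr[strong preparation | high score, easy paper] ≈ 0.188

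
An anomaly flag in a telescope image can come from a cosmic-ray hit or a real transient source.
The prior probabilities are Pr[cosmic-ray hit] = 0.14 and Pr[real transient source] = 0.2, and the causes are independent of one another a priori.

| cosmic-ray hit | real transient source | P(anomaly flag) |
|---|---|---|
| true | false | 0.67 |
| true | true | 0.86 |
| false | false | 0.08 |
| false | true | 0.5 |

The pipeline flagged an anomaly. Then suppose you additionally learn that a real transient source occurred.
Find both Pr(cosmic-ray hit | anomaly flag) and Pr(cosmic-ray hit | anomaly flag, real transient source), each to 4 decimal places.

Pr(cosmic-ray hit | anomaly flag) ≈ 0.4127; Pr(cosmic-ray hit | anomaly flag, real transient source) ≈ 0.2188

By total probability over the 4 (cosmic-ray hit, real transient source) configurations:
  P(anomaly flag) = 0.08×0.86×0.8 + 0.5×0.86×0.2 + 0.67×0.14×0.8 + 0.86×0.14×0.2
        = 0.055040 + 0.086000 + 0.075040 + 0.024080 = 0.240160
Configurations with cosmic-ray hit contribute 0.099120, so
  P(cosmic-ray hit | anomaly flag) = 0.099120 / 0.240160 ≈ 0.4127

With the extra evidence:
Enumerate both values of cosmic-ray hit and weight by the priors:
  P(anomaly flag | real transient source) = 0.5*0.86 + 0.86*0.14
        = 0.430000 + 0.120400 = 0.550400
The terms with cosmic-ray hit present sum to 0.120400, so
  P(cosmic-ray hit | anomaly flag, real transient source) = 0.120400 / 0.550400 ≈ 0.2188
This is intercausal reasoning (explaining away): once real transient source accounts for the anomaly flag, cosmic-ray hit becomes less likely.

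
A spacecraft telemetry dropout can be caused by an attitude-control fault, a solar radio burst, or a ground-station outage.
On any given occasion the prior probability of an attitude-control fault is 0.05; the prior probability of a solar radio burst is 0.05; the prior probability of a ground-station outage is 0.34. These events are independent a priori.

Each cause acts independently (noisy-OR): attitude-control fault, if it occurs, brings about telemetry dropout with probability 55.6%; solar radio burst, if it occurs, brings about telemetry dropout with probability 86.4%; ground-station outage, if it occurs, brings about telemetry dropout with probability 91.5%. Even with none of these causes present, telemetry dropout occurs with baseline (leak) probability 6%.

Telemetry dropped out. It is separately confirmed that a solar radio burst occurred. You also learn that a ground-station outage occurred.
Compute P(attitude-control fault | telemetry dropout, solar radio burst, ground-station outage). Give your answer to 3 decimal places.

Under noisy-OR, P(telemetry dropout | causes) = 1 − (1−0.06)·∏(1−qᵢ) over the active causes.
For the numerator, keep only attitude-control fault=true terms: 0.995175*0.05 = 0.049759
Denominator P(telemetry dropout | solar radio burst, ground-station outage): 0.989134*0.95 + 0.995175*0.05 = 0.989436
Posterior = 0.049759 / 0.989436 ≈ 0.050

P(attitude-control fault | telemetry dropout, solar radio burst, ground-station outage) ≈ 0.050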